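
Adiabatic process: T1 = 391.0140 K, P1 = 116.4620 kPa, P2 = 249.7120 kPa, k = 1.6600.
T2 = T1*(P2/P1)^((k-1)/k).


(k-1)/k = 0.3976
(P2/P1)^exp = 1.3543
T2 = 391.0140 * 1.3543 = 529.5368 K

529.5368 K


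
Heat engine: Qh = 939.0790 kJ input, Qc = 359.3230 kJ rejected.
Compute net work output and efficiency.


W = 939.0790 - 359.3230 = 579.7560 kJ
eta = 579.7560 / 939.0790 = 0.6174 = 61.7367%

W = 579.7560 kJ, eta = 61.7367%


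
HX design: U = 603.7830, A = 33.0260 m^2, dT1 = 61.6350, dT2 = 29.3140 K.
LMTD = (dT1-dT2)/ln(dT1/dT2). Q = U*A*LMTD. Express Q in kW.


LMTD = 43.4910 K
Q = 603.7830 * 33.0260 * 43.4910 = 867234.5861 W = 867.2346 kW

867.2346 kW


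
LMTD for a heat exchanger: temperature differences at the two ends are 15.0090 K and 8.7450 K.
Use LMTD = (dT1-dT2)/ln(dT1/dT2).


dT1/dT2 = 1.7163
ln(dT1/dT2) = 0.5402
LMTD = 6.2640 / 0.5402 = 11.5964 K

11.5964 K


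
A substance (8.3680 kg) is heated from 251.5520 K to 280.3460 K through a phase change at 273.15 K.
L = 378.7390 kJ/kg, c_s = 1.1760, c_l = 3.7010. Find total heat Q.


Q1 (sensible, solid) = 8.3680 * 1.1760 * 21.5980 = 212.5409 kJ
Q2 (latent) = 8.3680 * 378.7390 = 3169.2880 kJ
Q3 (sensible, liquid) = 8.3680 * 3.7010 * 7.1960 = 222.8599 kJ
Q_total = 3604.6887 kJ

3604.6887 kJ


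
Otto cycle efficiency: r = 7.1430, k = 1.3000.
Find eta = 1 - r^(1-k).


r^(k-1) = 1.8037
eta = 1 - 1/1.8037 = 0.4456 = 44.5584%

44.5584%


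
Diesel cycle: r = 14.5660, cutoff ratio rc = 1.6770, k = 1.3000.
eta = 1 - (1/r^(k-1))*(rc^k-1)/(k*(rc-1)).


r^(k-1) = 2.2336
rc^k = 1.9584
eta = 0.5125 = 51.2477%

51.2477%


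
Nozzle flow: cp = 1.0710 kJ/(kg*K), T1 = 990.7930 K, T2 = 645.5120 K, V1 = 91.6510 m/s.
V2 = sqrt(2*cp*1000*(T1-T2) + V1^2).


dT = 345.2810 K
2*cp*1000*dT = 739591.9020
V1^2 = 8399.9058
V2 = sqrt(747991.8078) = 864.8652 m/s

864.8652 m/s


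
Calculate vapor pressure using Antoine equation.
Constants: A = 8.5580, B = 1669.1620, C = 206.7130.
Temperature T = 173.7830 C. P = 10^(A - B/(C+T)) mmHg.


C+T = 380.4960
B/(C+T) = 4.3868
log10(P) = 8.5580 - 4.3868 = 4.1712
P = 10^4.1712 = 14831.8169 mmHg

14831.8169 mmHg


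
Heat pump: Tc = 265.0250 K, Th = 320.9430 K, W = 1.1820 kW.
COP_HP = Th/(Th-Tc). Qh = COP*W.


COP = 320.9430 / 55.9180 = 5.7395
Qh = 5.7395 * 1.1820 = 6.7841 kW

COP = 5.7395, Qh = 6.7841 kW


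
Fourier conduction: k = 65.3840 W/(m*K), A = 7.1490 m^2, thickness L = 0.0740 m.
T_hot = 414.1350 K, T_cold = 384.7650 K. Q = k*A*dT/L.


dT = 29.3700 K
Q = 65.3840 * 7.1490 * 29.3700 / 0.0740 = 185519.2628 W

185519.2628 W


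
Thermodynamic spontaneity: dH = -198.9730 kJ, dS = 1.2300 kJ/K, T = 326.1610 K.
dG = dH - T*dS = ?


T*dS = 326.1610 * 1.2300 = 401.1780 kJ
dG = -198.9730 - 401.1780 = -600.1510 kJ (spontaneous)

dG = -600.1510 kJ, spontaneous


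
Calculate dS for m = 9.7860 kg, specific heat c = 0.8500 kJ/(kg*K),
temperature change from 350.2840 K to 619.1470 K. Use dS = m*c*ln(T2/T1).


T2/T1 = 1.7676
ln(T2/T1) = 0.5696
dS = 9.7860 * 0.8500 * 0.5696 = 4.7380 kJ/K

4.7380 kJ/K


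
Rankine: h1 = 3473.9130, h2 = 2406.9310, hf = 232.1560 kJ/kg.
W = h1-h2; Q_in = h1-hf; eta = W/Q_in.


W = 1066.9820 kJ/kg
Q_in = 3241.7570 kJ/kg
eta = 0.3291 = 32.9137%

eta = 32.9137%


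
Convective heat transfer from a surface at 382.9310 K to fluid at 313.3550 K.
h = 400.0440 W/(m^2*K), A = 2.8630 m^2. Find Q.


dT = 69.5760 K
Q = 400.0440 * 2.8630 * 69.5760 = 79687.1998 W

79687.1998 W


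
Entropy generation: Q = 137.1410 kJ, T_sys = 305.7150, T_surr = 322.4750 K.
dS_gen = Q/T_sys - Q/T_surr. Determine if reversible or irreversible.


dS_sys = 137.1410/305.7150 = 0.4486 kJ/K
dS_surr = -137.1410/322.4750 = -0.4253 kJ/K
dS_gen = 0.4486 - 0.4253 = 0.0233 kJ/K (irreversible)

dS_gen = 0.0233 kJ/K, irreversible


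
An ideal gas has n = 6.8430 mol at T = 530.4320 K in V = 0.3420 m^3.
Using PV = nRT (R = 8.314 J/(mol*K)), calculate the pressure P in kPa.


P = nRT/V = 6.8430 * 8.314 * 530.4320 / 0.3420
= 30177.7097 / 0.3420 = 88238.9173 Pa = 88.2389 kPa

88.2389 kPa


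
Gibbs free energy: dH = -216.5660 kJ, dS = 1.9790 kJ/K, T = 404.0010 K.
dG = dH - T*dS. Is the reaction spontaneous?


T*dS = 404.0010 * 1.9790 = 799.5180 kJ
dG = -216.5660 - 799.5180 = -1016.0840 kJ (spontaneous)

dG = -1016.0840 kJ, spontaneous


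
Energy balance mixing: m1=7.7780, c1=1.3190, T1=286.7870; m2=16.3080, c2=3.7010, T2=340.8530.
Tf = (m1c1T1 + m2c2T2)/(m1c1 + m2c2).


num = 23514.6923
den = 70.6151
Tf = 332.9981 K

332.9981 K


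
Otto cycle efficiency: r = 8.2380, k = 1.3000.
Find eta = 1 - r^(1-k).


r^(k-1) = 1.8826
eta = 1 - 1/1.8826 = 0.4688 = 46.8806%

46.8806%


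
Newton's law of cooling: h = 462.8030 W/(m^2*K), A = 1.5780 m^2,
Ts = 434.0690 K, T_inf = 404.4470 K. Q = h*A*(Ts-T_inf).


dT = 29.6220 K
Q = 462.8030 * 1.5780 * 29.6220 = 21633.0394 W

21633.0394 W


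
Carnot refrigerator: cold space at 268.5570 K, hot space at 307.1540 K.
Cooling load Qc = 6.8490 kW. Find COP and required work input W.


COP = 268.5570 / 38.5970 = 6.9580
W = 6.8490 / 6.9580 = 0.9843 kW

COP = 6.9580, W = 0.9843 kW


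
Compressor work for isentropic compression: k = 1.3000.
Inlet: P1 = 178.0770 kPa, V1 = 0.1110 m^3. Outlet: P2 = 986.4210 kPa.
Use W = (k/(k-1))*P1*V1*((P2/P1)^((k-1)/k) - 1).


(k-1)/k = 0.2308
(P2/P1)^exp = 1.4845
W = 4.3333 * 178.0770 * 0.1110 * (1.4845 - 1) = 41.4958 kJ

41.4958 kJ


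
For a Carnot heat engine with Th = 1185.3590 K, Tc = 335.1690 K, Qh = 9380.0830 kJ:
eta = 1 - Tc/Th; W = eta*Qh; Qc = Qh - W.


eta = 1 - 335.1690/1185.3590 = 0.7172
W = 0.7172 * 9380.0830 = 6727.7953 kJ
Qc = 9380.0830 - 6727.7953 = 2652.2877 kJ

eta = 71.7243%, W = 6727.7953 kJ, Qc = 2652.2877 kJ


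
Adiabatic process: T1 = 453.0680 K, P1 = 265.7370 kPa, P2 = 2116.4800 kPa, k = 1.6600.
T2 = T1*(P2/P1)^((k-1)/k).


(k-1)/k = 0.3976
(P2/P1)^exp = 2.2819
T2 = 453.0680 * 2.2819 = 1033.8482 K

1033.8482 K


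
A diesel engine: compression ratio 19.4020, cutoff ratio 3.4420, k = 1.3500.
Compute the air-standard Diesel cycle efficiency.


r^(k-1) = 2.8232
rc^k = 5.3051
eta = 0.5374 = 53.7450%

53.7450%


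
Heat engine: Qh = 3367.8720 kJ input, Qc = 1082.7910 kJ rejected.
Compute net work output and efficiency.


W = 3367.8720 - 1082.7910 = 2285.0810 kJ
eta = 2285.0810 / 3367.8720 = 0.6785 = 67.8494%

W = 2285.0810 kJ, eta = 67.8494%


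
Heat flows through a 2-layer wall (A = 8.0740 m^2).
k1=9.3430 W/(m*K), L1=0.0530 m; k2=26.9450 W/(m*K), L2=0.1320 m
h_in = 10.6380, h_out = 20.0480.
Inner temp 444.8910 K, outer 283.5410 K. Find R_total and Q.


R_conv_in = 1/(10.6380*8.0740) = 0.0116
R_1 = 0.0530/(9.3430*8.0740) = 0.0007
R_2 = 0.1320/(26.9450*8.0740) = 0.0006
R_conv_out = 1/(20.0480*8.0740) = 0.0062
R_total = 0.0191 K/W
Q = 161.3500 / 0.0191 = 8434.4583 W

R_total = 0.0191 K/W, Q = 8434.4583 W


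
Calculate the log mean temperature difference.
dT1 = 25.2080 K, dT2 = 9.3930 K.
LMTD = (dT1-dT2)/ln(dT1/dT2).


dT1/dT2 = 2.6837
ln(dT1/dT2) = 0.9872
LMTD = 15.8150 / 0.9872 = 16.0201 K

16.0201 K


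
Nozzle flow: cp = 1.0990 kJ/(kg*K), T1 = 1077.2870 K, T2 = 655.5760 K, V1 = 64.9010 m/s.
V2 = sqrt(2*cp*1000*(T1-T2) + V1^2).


dT = 421.7110 K
2*cp*1000*dT = 926920.7780
V1^2 = 4212.1398
V2 = sqrt(931132.9178) = 964.9523 m/s

964.9523 m/s


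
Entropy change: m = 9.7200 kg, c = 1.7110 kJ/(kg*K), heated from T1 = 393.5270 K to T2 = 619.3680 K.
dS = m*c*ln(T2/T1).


T2/T1 = 1.5739
ln(T2/T1) = 0.4535
dS = 9.7200 * 1.7110 * 0.4535 = 7.5430 kJ/K

7.5430 kJ/K


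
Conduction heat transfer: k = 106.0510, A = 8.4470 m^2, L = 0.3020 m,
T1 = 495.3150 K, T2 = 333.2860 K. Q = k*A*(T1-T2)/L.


dT = 162.0290 K
Q = 106.0510 * 8.4470 * 162.0290 / 0.3020 = 480621.3632 W

480621.3632 W


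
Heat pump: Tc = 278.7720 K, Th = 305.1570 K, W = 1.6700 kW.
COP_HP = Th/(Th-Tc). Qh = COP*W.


COP = 305.1570 / 26.3850 = 11.5655
Qh = 11.5655 * 1.6700 = 19.3145 kW

COP = 11.5655, Qh = 19.3145 kW


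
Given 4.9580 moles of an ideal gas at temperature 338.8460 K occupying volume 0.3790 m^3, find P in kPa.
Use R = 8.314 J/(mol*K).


P = nRT/V = 4.9580 * 8.314 * 338.8460 / 0.3790
= 13967.5073 / 0.3790 = 36853.5812 Pa = 36.8536 kPa

36.8536 kPa


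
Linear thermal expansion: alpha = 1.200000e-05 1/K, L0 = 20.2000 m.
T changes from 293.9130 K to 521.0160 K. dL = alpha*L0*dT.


dT = 227.1030 K
dL = 1.200000e-05 * 20.2000 * 227.1030 = 0.055050 m
L_final = 20.255050 m

dL = 0.055050 m


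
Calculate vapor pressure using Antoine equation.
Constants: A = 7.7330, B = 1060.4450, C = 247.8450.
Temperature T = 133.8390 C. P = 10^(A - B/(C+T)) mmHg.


C+T = 381.6840
B/(C+T) = 2.7783
log10(P) = 7.7330 - 2.7783 = 4.9547
P = 10^4.9547 = 90088.1487 mmHg

90088.1487 mmHg


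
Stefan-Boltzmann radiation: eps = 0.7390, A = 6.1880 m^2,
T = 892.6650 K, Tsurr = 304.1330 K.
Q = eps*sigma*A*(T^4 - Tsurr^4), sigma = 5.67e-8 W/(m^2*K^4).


T^4 = 6.3497e+11
Tsurr^4 = 8.5557e+09
Q = 0.7390 * 5.67e-8 * 6.1880 * 6.2642e+11 = 162420.3032 W

162420.3032 W


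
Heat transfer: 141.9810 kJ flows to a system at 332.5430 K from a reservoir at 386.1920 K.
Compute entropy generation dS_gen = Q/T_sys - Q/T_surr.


dS_sys = 141.9810/332.5430 = 0.4270 kJ/K
dS_surr = -141.9810/386.1920 = -0.3676 kJ/K
dS_gen = 0.4270 - 0.3676 = 0.0593 kJ/K (irreversible)

dS_gen = 0.0593 kJ/K, irreversible


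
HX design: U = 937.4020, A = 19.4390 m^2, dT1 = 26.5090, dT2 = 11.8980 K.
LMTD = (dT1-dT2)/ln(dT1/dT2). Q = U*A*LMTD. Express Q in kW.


LMTD = 18.2384 K
Q = 937.4020 * 19.4390 * 18.2384 = 332342.1508 W = 332.3422 kW

332.3422 kW


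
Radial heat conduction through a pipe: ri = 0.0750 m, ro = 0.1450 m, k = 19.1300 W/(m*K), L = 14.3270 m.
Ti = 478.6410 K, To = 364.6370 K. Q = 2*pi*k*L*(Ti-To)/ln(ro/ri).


dT = 114.0040 K
ln(ro/ri) = 0.6592
Q = 2*pi*19.1300*14.3270*114.0040 / 0.6592 = 297798.7907 W

297798.7907 W


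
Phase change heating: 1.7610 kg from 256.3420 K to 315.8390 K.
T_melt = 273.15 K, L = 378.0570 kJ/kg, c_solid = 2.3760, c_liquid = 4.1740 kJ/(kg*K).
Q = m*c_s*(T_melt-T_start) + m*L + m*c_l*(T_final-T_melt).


Q1 (sensible, solid) = 1.7610 * 2.3760 * 16.8080 = 70.3270 kJ
Q2 (latent) = 1.7610 * 378.0570 = 665.7584 kJ
Q3 (sensible, liquid) = 1.7610 * 4.1740 * 42.6890 = 313.7818 kJ
Q_total = 1049.8672 kJ

1049.8672 kJ


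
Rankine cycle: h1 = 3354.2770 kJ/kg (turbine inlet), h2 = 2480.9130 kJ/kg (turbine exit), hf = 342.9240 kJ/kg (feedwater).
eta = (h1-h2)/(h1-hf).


W = 873.3640 kJ/kg
Q_in = 3011.3530 kJ/kg
eta = 0.2900 = 29.0024%

eta = 29.0024%


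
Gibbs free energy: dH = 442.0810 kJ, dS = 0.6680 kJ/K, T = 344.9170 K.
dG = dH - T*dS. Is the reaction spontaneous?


T*dS = 344.9170 * 0.6680 = 230.4046 kJ
dG = 442.0810 - 230.4046 = 211.6764 kJ (non-spontaneous)

dG = 211.6764 kJ, non-spontaneous


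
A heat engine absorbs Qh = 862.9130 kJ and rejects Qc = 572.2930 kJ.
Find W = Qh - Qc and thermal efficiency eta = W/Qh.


W = 862.9130 - 572.2930 = 290.6200 kJ
eta = 290.6200 / 862.9130 = 0.3368 = 33.6789%

W = 290.6200 kJ, eta = 33.6789%


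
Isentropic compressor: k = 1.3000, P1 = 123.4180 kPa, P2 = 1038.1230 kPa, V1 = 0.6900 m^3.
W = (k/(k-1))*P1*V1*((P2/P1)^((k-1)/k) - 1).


(k-1)/k = 0.2308
(P2/P1)^exp = 1.6347
W = 4.3333 * 123.4180 * 0.6900 * (1.6347 - 1) = 234.2079 kJ

234.2079 kJ


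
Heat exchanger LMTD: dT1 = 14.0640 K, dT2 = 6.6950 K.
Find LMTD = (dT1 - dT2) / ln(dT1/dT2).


dT1/dT2 = 2.1007
ln(dT1/dT2) = 0.7423
LMTD = 7.3690 / 0.7423 = 9.9278 K

9.9278 K


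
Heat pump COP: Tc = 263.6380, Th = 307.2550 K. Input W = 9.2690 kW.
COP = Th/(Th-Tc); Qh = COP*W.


COP = 307.2550 / 43.6170 = 7.0444
Qh = 7.0444 * 9.2690 = 65.2944 kW

COP = 7.0444, Qh = 65.2944 kW


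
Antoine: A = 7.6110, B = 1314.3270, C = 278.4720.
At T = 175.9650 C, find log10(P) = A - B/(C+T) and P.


C+T = 454.4370
B/(C+T) = 2.8922
log10(P) = 7.6110 - 2.8922 = 4.7188
P = 10^4.7188 = 52334.7940 mmHg

52334.7940 mmHg


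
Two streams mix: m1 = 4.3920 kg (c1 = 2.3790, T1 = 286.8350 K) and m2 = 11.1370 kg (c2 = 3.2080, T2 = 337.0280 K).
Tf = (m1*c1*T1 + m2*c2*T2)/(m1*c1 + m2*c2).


num = 15038.1815
den = 46.1761
Tf = 325.6705 K

325.6705 K


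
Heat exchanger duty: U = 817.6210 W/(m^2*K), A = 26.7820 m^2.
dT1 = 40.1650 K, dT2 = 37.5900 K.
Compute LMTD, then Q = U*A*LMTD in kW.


LMTD = 38.8633 K
Q = 817.6210 * 26.7820 * 38.8633 = 851009.7396 W = 851.0097 kW

851.0097 kW


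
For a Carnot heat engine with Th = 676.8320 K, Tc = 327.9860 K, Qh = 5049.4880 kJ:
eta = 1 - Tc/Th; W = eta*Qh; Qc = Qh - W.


eta = 1 - 327.9860/676.8320 = 0.5154
W = 0.5154 * 5049.4880 = 2602.5568 kJ
Qc = 5049.4880 - 2602.5568 = 2446.9312 kJ

eta = 51.5410%, W = 2602.5568 kJ, Qc = 2446.9312 kJ


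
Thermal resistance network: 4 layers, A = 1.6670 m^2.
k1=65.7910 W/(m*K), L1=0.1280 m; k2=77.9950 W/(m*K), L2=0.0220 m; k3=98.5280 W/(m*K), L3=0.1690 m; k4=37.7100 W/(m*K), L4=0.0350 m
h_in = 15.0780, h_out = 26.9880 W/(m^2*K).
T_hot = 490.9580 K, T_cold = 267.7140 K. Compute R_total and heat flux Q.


R_conv_in = 1/(15.0780*1.6670) = 0.0398
R_1 = 0.1280/(65.7910*1.6670) = 0.0012
R_2 = 0.0220/(77.9950*1.6670) = 0.0002
R_3 = 0.1690/(98.5280*1.6670) = 0.0010
R_4 = 0.0350/(37.7100*1.6670) = 0.0006
R_conv_out = 1/(26.9880*1.6670) = 0.0222
R_total = 0.0649 K/W
Q = 223.2440 / 0.0649 = 3437.9718 W

R_total = 0.0649 K/W, Q = 3437.9718 W


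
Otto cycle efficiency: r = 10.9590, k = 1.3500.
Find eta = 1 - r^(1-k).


r^(k-1) = 2.3116
eta = 1 - 1/2.3116 = 0.5674 = 56.7406%

56.7406%


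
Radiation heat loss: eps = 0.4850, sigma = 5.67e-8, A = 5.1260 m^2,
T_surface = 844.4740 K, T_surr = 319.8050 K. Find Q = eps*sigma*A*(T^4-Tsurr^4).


T^4 = 5.0856e+11
Tsurr^4 = 1.0460e+10
Q = 0.4850 * 5.67e-8 * 5.1260 * 4.9810e+11 = 70213.8424 W

70213.8424 W


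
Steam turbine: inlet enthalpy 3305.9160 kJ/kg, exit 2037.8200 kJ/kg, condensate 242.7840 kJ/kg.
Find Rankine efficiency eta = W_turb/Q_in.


W = 1268.0960 kJ/kg
Q_in = 3063.1320 kJ/kg
eta = 0.4140 = 41.3987%

eta = 41.3987%


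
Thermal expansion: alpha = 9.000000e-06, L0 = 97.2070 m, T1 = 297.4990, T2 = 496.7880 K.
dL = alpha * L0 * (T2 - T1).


dT = 199.2890 K
dL = 9.000000e-06 * 97.2070 * 199.2890 = 0.174351 m
L_final = 97.381351 m

dL = 0.174351 m


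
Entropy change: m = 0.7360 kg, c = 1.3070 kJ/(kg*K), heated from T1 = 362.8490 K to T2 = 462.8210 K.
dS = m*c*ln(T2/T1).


T2/T1 = 1.2755
ln(T2/T1) = 0.2434
dS = 0.7360 * 1.3070 * 0.2434 = 0.2341 kJ/K

0.2341 kJ/K


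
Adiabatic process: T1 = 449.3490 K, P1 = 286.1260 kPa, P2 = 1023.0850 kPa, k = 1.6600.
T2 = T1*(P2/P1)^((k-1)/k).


(k-1)/k = 0.3976
(P2/P1)^exp = 1.6596
T2 = 449.3490 * 1.6596 = 745.7481 K

745.7481 K


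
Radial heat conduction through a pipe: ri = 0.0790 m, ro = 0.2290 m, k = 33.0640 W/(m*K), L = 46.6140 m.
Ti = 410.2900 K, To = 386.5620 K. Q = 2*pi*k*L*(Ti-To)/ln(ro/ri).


dT = 23.7280 K
ln(ro/ri) = 1.0643
Q = 2*pi*33.0640*46.6140*23.7280 / 1.0643 = 215903.2858 W

215903.2858 W


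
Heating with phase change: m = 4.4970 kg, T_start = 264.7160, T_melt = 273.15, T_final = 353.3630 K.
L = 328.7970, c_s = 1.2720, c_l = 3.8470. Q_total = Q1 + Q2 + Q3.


Q1 (sensible, solid) = 4.4970 * 1.2720 * 8.4340 = 48.2440 kJ
Q2 (latent) = 4.4970 * 328.7970 = 1478.6001 kJ
Q3 (sensible, liquid) = 4.4970 * 3.8470 * 80.2130 = 1387.6816 kJ
Q_total = 2914.5258 kJ

2914.5258 kJ


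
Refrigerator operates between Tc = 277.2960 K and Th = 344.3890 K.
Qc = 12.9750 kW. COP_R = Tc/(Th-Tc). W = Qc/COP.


COP = 277.2960 / 67.0930 = 4.1330
W = 12.9750 / 4.1330 = 3.1394 kW

COP = 4.1330, W = 3.1394 kW


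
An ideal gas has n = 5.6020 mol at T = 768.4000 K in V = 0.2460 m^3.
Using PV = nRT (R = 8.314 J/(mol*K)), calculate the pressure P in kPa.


P = nRT/V = 5.6020 * 8.314 * 768.4000 / 0.2460
= 35788.2515 / 0.2460 = 145480.6972 Pa = 145.4807 kPa

145.4807 kPa


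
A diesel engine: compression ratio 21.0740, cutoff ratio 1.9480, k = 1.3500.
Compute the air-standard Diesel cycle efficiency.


r^(k-1) = 2.9061
rc^k = 2.4601
eta = 0.6074 = 60.7431%

60.7431%


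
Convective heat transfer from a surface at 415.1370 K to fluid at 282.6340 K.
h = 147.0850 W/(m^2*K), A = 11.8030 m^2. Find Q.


dT = 132.5030 K
Q = 147.0850 * 11.8030 * 132.5030 = 230031.0719 W

230031.0719 W


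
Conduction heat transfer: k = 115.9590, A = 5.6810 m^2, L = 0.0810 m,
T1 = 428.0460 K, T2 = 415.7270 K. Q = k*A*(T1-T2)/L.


dT = 12.3190 K
Q = 115.9590 * 5.6810 * 12.3190 / 0.0810 = 100188.9182 W

100188.9182 W


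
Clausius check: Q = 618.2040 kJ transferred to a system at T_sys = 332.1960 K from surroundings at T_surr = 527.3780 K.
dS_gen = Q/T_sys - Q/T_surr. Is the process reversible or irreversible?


dS_sys = 618.2040/332.1960 = 1.8610 kJ/K
dS_surr = -618.2040/527.3780 = -1.1722 kJ/K
dS_gen = 1.8610 - 1.1722 = 0.6887 kJ/K (irreversible)

dS_gen = 0.6887 kJ/K, irreversible


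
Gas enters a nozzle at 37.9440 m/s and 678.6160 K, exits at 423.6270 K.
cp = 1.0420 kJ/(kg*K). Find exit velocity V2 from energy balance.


dT = 254.9890 K
2*cp*1000*dT = 531397.0760
V1^2 = 1439.7471
V2 = sqrt(532836.8231) = 729.9567 m/s

729.9567 m/s


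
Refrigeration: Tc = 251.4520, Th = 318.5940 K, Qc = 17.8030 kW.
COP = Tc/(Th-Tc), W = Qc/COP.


COP = 251.4520 / 67.1420 = 3.7451
W = 17.8030 / 3.7451 = 4.7537 kW

COP = 3.7451, W = 4.7537 kW


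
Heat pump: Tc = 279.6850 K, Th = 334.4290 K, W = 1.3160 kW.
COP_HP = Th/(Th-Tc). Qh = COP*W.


COP = 334.4290 / 54.7440 = 6.1090
Qh = 6.1090 * 1.3160 = 8.0394 kW

COP = 6.1090, Qh = 8.0394 kW


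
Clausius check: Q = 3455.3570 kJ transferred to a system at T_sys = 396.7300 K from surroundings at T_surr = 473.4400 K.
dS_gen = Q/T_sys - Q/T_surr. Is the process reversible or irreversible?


dS_sys = 3455.3570/396.7300 = 8.7096 kJ/K
dS_surr = -3455.3570/473.4400 = -7.2984 kJ/K
dS_gen = 8.7096 - 7.2984 = 1.4112 kJ/K (irreversible)

dS_gen = 1.4112 kJ/K, irreversible


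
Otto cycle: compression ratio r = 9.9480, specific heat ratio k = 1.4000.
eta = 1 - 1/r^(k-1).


r^(k-1) = 2.5067
eta = 1 - 1/2.5067 = 0.6011 = 60.1062%

60.1062%


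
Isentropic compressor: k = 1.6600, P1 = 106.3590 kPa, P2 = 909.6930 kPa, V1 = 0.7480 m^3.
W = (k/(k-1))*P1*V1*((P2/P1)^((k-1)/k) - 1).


(k-1)/k = 0.3976
(P2/P1)^exp = 2.3475
W = 2.5152 * 106.3590 * 0.7480 * (2.3475 - 1) = 269.6266 kJ

269.6266 kJ


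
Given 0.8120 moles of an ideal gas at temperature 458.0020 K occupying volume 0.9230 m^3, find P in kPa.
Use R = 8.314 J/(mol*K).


P = nRT/V = 0.8120 * 8.314 * 458.0020 / 0.9230
= 3091.9568 / 0.9230 = 3349.8991 Pa = 3.3499 kPa

3.3499 kPa


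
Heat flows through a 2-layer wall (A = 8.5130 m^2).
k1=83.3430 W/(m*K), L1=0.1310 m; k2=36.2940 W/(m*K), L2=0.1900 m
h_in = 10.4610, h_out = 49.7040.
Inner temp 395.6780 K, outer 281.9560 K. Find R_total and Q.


R_conv_in = 1/(10.4610*8.5130) = 0.0112
R_1 = 0.1310/(83.3430*8.5130) = 0.0002
R_2 = 0.1900/(36.2940*8.5130) = 0.0006
R_conv_out = 1/(49.7040*8.5130) = 0.0024
R_total = 0.0144 K/W
Q = 113.7220 / 0.0144 = 7901.7505 W

R_total = 0.0144 K/W, Q = 7901.7505 W


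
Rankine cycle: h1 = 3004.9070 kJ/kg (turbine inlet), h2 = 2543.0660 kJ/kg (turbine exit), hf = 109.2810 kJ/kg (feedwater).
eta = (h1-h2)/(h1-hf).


W = 461.8410 kJ/kg
Q_in = 2895.6260 kJ/kg
eta = 0.1595 = 15.9496%

eta = 15.9496%


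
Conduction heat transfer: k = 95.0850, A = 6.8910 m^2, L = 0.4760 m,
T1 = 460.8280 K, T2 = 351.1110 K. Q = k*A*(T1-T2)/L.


dT = 109.7170 K
Q = 95.0850 * 6.8910 * 109.7170 / 0.4760 = 151029.3079 W

151029.3079 W


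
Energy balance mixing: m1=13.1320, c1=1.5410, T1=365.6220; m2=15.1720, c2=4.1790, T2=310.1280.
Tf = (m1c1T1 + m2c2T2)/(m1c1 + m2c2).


num = 27062.1674
den = 83.6402
Tf = 323.5546 K

323.5546 K


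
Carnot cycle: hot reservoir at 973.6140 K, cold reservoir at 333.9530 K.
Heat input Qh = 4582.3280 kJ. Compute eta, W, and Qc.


eta = 1 - 333.9530/973.6140 = 0.6570
W = 0.6570 * 4582.3280 = 3010.5735 kJ
Qc = 4582.3280 - 3010.5735 = 1571.7545 kJ

eta = 65.6997%, W = 3010.5735 kJ, Qc = 1571.7545 kJ


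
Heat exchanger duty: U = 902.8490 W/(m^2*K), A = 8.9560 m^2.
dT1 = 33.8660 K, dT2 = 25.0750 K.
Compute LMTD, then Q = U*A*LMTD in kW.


LMTD = 29.2507 K
Q = 902.8490 * 8.9560 * 29.2507 = 236518.3691 W = 236.5184 kW

236.5184 kW


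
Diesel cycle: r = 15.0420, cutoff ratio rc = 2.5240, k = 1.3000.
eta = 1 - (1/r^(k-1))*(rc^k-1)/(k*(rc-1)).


r^(k-1) = 2.2552
rc^k = 3.3321
eta = 0.4781 = 47.8055%

47.8055%


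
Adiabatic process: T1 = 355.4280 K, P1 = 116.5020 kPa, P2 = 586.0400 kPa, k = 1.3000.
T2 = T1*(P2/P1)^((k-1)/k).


(k-1)/k = 0.2308
(P2/P1)^exp = 1.4518
T2 = 355.4280 * 1.4518 = 516.0098 K

516.0098 K


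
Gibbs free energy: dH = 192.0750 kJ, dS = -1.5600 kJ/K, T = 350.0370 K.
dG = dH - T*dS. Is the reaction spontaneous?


T*dS = 350.0370 * -1.5600 = -546.0577 kJ
dG = 192.0750 + 546.0577 = 738.1327 kJ (non-spontaneous)

dG = 738.1327 kJ, non-spontaneous


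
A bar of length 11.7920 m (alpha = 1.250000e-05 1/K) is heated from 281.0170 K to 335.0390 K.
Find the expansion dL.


dT = 54.0220 K
dL = 1.250000e-05 * 11.7920 * 54.0220 = 0.007963 m
L_final = 11.799963 m

dL = 0.007963 m


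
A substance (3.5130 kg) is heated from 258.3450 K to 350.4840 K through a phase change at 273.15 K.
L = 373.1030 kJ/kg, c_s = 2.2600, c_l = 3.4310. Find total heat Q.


Q1 (sensible, solid) = 3.5130 * 2.2600 * 14.8050 = 117.5425 kJ
Q2 (latent) = 3.5130 * 373.1030 = 1310.7108 kJ
Q3 (sensible, liquid) = 3.5130 * 3.4310 * 77.3340 = 932.1147 kJ
Q_total = 2360.3680 kJ

2360.3680 kJ


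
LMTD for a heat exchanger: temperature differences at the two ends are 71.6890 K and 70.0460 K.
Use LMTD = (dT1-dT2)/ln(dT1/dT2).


dT1/dT2 = 1.0235
ln(dT1/dT2) = 0.0232
LMTD = 1.6430 / 0.0232 = 70.8643 K

70.8643 K


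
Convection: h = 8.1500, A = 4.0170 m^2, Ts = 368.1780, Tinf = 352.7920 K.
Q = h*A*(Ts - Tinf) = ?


dT = 15.3860 K
Q = 8.1500 * 4.0170 * 15.3860 = 503.7153 W

503.7153 W


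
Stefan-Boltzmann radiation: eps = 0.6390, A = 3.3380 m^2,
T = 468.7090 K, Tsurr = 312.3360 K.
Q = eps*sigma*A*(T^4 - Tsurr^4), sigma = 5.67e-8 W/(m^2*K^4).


T^4 = 4.8263e+10
Tsurr^4 = 9.5167e+09
Q = 0.6390 * 5.67e-8 * 3.3380 * 3.8746e+10 = 4685.9605 W

4685.9605 W


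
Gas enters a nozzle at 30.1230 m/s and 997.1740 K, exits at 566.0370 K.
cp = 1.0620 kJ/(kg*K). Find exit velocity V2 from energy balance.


dT = 431.1370 K
2*cp*1000*dT = 915734.9880
V1^2 = 907.3951
V2 = sqrt(916642.3831) = 957.4144 m/s

957.4144 m/s


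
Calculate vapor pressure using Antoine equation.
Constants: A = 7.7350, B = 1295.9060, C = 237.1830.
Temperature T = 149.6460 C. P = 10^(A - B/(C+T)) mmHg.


C+T = 386.8290
B/(C+T) = 3.3501
log10(P) = 7.7350 - 3.3501 = 4.3849
P = 10^4.3849 = 24261.9341 mmHg

24261.9341 mmHg


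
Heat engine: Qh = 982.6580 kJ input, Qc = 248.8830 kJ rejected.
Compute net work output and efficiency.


W = 982.6580 - 248.8830 = 733.7750 kJ
eta = 733.7750 / 982.6580 = 0.7467 = 74.6725%

W = 733.7750 kJ, eta = 74.6725%


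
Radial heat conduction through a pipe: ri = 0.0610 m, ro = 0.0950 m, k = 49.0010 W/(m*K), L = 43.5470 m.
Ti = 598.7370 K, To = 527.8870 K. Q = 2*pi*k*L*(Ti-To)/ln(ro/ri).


dT = 70.8500 K
ln(ro/ri) = 0.4430
Q = 2*pi*49.0010*43.5470*70.8500 / 0.4430 = 2144253.9227 W

2144253.9227 W


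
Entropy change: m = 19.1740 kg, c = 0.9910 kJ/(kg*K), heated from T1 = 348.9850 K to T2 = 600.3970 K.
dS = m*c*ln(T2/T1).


T2/T1 = 1.7204
ln(T2/T1) = 0.5426
dS = 19.1740 * 0.9910 * 0.5426 = 10.3095 kJ/K

10.3095 kJ/K


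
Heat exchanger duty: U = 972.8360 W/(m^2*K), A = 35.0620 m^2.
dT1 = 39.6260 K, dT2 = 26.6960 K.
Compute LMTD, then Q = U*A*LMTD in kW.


LMTD = 32.7365 K
Q = 972.8360 * 35.0620 * 32.7365 = 1116628.8251 W = 1116.6288 kW

1116.6288 kW


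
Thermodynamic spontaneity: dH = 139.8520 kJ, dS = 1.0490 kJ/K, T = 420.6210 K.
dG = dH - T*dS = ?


T*dS = 420.6210 * 1.0490 = 441.2314 kJ
dG = 139.8520 - 441.2314 = -301.3794 kJ (spontaneous)

dG = -301.3794 kJ, spontaneous


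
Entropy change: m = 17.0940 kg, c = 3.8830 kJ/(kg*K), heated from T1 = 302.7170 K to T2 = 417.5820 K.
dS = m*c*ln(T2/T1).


T2/T1 = 1.3794
ln(T2/T1) = 0.3217
dS = 17.0940 * 3.8830 * 0.3217 = 21.3520 kJ/K

21.3520 kJ/K


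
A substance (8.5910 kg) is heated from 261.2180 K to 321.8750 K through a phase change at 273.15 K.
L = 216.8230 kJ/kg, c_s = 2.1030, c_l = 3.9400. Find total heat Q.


Q1 (sensible, solid) = 8.5910 * 2.1030 * 11.9320 = 215.5739 kJ
Q2 (latent) = 8.5910 * 216.8230 = 1862.7264 kJ
Q3 (sensible, liquid) = 8.5910 * 3.9400 * 48.7250 = 1649.2701 kJ
Q_total = 3727.5704 kJ

3727.5704 kJ


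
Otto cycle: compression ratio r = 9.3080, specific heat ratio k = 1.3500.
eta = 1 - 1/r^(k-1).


r^(k-1) = 2.1832
eta = 1 - 1/2.1832 = 0.5420 = 54.1963%

54.1963%


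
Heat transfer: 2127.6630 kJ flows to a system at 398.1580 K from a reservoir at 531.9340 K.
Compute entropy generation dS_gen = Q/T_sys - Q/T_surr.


dS_sys = 2127.6630/398.1580 = 5.3438 kJ/K
dS_surr = -2127.6630/531.9340 = -3.9999 kJ/K
dS_gen = 5.3438 - 3.9999 = 1.3439 kJ/K (irreversible)

dS_gen = 1.3439 kJ/K, irreversible


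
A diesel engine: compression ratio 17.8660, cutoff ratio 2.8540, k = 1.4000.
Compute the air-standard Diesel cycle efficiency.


r^(k-1) = 3.1682
rc^k = 4.3415
eta = 0.5937 = 59.3662%

59.3662%


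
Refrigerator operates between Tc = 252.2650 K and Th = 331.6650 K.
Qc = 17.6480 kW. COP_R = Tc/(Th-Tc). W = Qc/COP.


COP = 252.2650 / 79.4000 = 3.1771
W = 17.6480 / 3.1771 = 5.5547 kW

COP = 3.1771, W = 5.5547 kW


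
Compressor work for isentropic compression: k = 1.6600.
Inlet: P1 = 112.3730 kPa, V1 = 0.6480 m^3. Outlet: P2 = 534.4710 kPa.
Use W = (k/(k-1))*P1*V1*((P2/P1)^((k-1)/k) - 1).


(k-1)/k = 0.3976
(P2/P1)^exp = 1.8590
W = 2.5152 * 112.3730 * 0.6480 * (1.8590 - 1) = 157.3187 kJ

157.3187 kJ


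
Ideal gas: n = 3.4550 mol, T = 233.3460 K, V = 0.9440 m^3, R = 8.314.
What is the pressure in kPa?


P = nRT/V = 3.4550 * 8.314 * 233.3460 / 0.9440
= 6702.8335 / 0.9440 = 7100.4592 Pa = 7.1005 kPa

7.1005 kPa


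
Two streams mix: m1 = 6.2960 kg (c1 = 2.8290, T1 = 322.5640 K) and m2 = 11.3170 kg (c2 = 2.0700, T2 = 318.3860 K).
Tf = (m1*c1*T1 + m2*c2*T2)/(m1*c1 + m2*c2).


num = 13203.8822
den = 41.2376
Tf = 320.1906 K

320.1906 K


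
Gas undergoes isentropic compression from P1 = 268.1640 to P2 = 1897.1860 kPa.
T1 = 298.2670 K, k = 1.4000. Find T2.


(k-1)/k = 0.2857
(P2/P1)^exp = 1.7489
T2 = 298.2670 * 1.7489 = 521.6501 K

521.6501 K


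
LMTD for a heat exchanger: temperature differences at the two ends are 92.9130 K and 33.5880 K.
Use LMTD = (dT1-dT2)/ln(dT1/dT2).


dT1/dT2 = 2.7663
ln(dT1/dT2) = 1.0175
LMTD = 59.3250 / 1.0175 = 58.3050 K

58.3050 K


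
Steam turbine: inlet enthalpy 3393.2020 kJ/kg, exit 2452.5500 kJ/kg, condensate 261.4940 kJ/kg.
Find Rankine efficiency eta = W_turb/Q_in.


W = 940.6520 kJ/kg
Q_in = 3131.7080 kJ/kg
eta = 0.3004 = 30.0364%

eta = 30.0364%


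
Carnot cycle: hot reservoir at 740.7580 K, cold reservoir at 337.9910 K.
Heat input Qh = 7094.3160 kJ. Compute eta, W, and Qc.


eta = 1 - 337.9910/740.7580 = 0.5437
W = 0.5437 * 7094.3160 = 3857.3412 kJ
Qc = 7094.3160 - 3857.3412 = 3236.9748 kJ

eta = 54.3723%, W = 3857.3412 kJ, Qc = 3236.9748 kJ


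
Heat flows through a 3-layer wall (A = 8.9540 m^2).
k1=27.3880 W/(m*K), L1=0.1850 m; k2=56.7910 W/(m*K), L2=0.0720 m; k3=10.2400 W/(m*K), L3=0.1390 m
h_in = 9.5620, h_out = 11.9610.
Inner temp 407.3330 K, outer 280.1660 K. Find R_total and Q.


R_conv_in = 1/(9.5620*8.9540) = 0.0117
R_1 = 0.1850/(27.3880*8.9540) = 0.0008
R_2 = 0.0720/(56.7910*8.9540) = 0.0001
R_3 = 0.1390/(10.2400*8.9540) = 0.0015
R_conv_out = 1/(11.9610*8.9540) = 0.0093
R_total = 0.0234 K/W
Q = 127.1670 / 0.0234 = 5427.7806 W

R_total = 0.0234 K/W, Q = 5427.7806 W


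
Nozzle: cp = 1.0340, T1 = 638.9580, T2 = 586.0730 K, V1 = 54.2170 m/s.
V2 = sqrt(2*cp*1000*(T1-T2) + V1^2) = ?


dT = 52.8850 K
2*cp*1000*dT = 109366.1800
V1^2 = 2939.4831
V2 = sqrt(112305.6631) = 335.1204 m/s

335.1204 m/s


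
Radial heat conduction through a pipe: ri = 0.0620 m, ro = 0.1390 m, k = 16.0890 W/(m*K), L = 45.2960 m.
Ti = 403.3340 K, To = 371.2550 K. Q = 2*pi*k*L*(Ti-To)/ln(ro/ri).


dT = 32.0790 K
ln(ro/ri) = 0.8073
Q = 2*pi*16.0890*45.2960*32.0790 / 0.8073 = 181942.1684 W

181942.1684 W


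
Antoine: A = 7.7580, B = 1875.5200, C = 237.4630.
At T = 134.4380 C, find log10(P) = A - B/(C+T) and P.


C+T = 371.9010
B/(C+T) = 5.0431
log10(P) = 7.7580 - 5.0431 = 2.7149
P = 10^2.7149 = 518.7253 mmHg

518.7253 mmHg


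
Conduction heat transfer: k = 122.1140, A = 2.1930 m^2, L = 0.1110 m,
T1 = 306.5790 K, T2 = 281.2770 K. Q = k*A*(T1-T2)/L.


dT = 25.3020 K
Q = 122.1140 * 2.1930 * 25.3020 / 0.1110 = 61043.0130 W

61043.0130 W


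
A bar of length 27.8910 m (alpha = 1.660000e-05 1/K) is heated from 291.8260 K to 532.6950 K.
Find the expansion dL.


dT = 240.8690 K
dL = 1.660000e-05 * 27.8910 * 240.8690 = 0.111520 m
L_final = 28.002520 m

dL = 0.111520 m


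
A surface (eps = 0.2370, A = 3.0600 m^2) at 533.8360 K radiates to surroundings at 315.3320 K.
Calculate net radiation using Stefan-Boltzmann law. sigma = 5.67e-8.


T^4 = 8.1214e+10
Tsurr^4 = 9.8872e+09
Q = 0.2370 * 5.67e-8 * 3.0600 * 7.1327e+10 = 2932.9613 W

2932.9613 W


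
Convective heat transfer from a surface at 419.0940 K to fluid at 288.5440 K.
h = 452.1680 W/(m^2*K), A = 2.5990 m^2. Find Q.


dT = 130.5500 K
Q = 452.1680 * 2.5990 * 130.5500 = 153420.3537 W

153420.3537 W


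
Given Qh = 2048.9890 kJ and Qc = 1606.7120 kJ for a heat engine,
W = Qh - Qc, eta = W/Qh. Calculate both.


W = 2048.9890 - 1606.7120 = 442.2770 kJ
eta = 442.2770 / 2048.9890 = 0.2159 = 21.5851%

W = 442.2770 kJ, eta = 21.5851%


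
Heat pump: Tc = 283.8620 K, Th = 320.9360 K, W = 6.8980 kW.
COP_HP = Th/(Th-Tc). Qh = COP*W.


COP = 320.9360 / 37.0740 = 8.6566
Qh = 8.6566 * 6.8980 = 59.7135 kW

COP = 8.6566, Qh = 59.7135 kW


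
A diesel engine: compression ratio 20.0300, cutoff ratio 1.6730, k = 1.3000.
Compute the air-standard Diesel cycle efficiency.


r^(k-1) = 2.4576
rc^k = 1.9523
eta = 0.5571 = 55.7098%

55.7098%


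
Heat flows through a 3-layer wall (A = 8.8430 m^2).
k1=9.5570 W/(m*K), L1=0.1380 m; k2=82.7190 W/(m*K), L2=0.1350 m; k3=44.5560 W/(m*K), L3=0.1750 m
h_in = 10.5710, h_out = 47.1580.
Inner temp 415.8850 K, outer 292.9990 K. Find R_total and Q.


R_conv_in = 1/(10.5710*8.8430) = 0.0107
R_1 = 0.1380/(9.5570*8.8430) = 0.0016
R_2 = 0.1350/(82.7190*8.8430) = 0.0002
R_3 = 0.1750/(44.5560*8.8430) = 0.0004
R_conv_out = 1/(47.1580*8.8430) = 0.0024
R_total = 0.0154 K/W
Q = 122.8860 / 0.0154 = 8001.8864 W

R_total = 0.0154 K/W, Q = 8001.8864 W


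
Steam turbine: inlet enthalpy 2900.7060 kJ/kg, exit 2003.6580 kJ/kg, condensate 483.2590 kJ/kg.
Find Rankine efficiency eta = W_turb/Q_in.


W = 897.0480 kJ/kg
Q_in = 2417.4470 kJ/kg
eta = 0.3711 = 37.1072%

eta = 37.1072%


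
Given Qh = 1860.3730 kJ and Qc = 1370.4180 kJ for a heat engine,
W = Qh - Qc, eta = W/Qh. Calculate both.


W = 1860.3730 - 1370.4180 = 489.9550 kJ
eta = 489.9550 / 1860.3730 = 0.2634 = 26.3364%

W = 489.9550 kJ, eta = 26.3364%


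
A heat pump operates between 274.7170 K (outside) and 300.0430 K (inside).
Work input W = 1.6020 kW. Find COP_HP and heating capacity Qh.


COP = 300.0430 / 25.3260 = 11.8472
Qh = 11.8472 * 1.6020 = 18.9793 kW

COP = 11.8472, Qh = 18.9793 kW


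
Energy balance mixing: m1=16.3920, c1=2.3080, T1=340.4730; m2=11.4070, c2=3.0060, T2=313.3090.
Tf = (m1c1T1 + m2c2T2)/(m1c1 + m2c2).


num = 23624.2159
den = 72.1222
Tf = 327.5583 K

327.5583 K


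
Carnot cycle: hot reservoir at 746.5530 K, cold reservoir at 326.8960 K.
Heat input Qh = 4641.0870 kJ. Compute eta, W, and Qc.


eta = 1 - 326.8960/746.5530 = 0.5621
W = 0.5621 * 4641.0870 = 2608.8766 kJ
Qc = 4641.0870 - 2608.8766 = 2032.2104 kJ

eta = 56.2126%, W = 2608.8766 kJ, Qc = 2032.2104 kJ


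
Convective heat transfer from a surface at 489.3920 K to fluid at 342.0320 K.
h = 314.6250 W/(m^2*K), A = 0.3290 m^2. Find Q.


dT = 147.3600 K
Q = 314.6250 * 0.3290 * 147.3600 = 15253.4731 W

15253.4731 W


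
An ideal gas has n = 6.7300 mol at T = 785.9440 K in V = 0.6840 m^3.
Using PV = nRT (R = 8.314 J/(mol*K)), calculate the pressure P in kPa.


P = nRT/V = 6.7300 * 8.314 * 785.9440 / 0.6840
= 43976.0975 / 0.6840 = 64292.5403 Pa = 64.2925 kPa

64.2925 kPa


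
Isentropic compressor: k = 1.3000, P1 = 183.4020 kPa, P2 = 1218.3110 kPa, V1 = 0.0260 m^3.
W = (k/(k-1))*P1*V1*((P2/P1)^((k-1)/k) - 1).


(k-1)/k = 0.2308
(P2/P1)^exp = 1.5480
W = 4.3333 * 183.4020 * 0.0260 * (1.5480 - 1) = 11.3237 kJ

11.3237 kJ


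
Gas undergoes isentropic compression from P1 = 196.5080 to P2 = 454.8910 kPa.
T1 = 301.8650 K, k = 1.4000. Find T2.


(k-1)/k = 0.2857
(P2/P1)^exp = 1.2710
T2 = 301.8650 * 1.2710 = 383.6749 K

383.6749 K


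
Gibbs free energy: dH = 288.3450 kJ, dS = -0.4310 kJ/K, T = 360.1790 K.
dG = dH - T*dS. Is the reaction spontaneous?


T*dS = 360.1790 * -0.4310 = -155.2371 kJ
dG = 288.3450 + 155.2371 = 443.5821 kJ (non-spontaneous)

dG = 443.5821 kJ, non-spontaneous


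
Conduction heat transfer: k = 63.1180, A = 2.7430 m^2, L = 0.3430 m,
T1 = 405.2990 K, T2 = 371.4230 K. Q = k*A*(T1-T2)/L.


dT = 33.8760 K
Q = 63.1180 * 2.7430 * 33.8760 / 0.3430 = 17099.2492 W

17099.2492 W


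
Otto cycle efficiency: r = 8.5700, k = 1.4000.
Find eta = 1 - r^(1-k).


r^(k-1) = 2.3615
eta = 1 - 1/2.3615 = 0.5765 = 57.6545%

57.6545%


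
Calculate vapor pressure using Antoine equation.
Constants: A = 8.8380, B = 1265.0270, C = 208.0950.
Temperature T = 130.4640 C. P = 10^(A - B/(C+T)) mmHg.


C+T = 338.5590
B/(C+T) = 3.7365
log10(P) = 8.8380 - 3.7365 = 5.1015
P = 10^5.1015 = 126326.9965 mmHg

126326.9965 mmHg


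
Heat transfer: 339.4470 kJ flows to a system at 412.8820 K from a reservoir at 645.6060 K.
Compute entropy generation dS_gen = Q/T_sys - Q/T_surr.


dS_sys = 339.4470/412.8820 = 0.8221 kJ/K
dS_surr = -339.4470/645.6060 = -0.5258 kJ/K
dS_gen = 0.8221 - 0.5258 = 0.2964 kJ/K (irreversible)

dS_gen = 0.2964 kJ/K, irreversible


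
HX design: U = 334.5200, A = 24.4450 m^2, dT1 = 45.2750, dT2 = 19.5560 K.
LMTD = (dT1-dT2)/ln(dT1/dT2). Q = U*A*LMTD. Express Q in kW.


LMTD = 30.6371 K
Q = 334.5200 * 24.4450 * 30.6371 = 250529.8905 W = 250.5299 kW

250.5299 kW


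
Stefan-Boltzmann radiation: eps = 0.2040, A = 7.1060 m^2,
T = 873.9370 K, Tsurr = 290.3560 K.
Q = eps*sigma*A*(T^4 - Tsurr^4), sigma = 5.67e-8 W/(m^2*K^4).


T^4 = 5.8334e+11
Tsurr^4 = 7.1076e+09
Q = 0.2040 * 5.67e-8 * 7.1060 * 5.7623e+11 = 47362.5235 W

47362.5235 W


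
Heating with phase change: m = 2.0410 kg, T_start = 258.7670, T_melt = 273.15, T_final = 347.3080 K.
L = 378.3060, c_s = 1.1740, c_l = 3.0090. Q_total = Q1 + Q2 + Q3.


Q1 (sensible, solid) = 2.0410 * 1.1740 * 14.3830 = 34.4636 kJ
Q2 (latent) = 2.0410 * 378.3060 = 772.1225 kJ
Q3 (sensible, liquid) = 2.0410 * 3.0090 * 74.1580 = 455.4316 kJ
Q_total = 1262.0178 kJ

1262.0178 kJ


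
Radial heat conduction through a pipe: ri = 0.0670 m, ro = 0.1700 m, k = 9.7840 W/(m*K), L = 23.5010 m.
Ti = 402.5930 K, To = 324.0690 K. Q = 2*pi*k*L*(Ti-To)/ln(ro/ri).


dT = 78.5240 K
ln(ro/ri) = 0.9311
Q = 2*pi*9.7840*23.5010*78.5240 / 0.9311 = 121838.9167 W

121838.9167 W


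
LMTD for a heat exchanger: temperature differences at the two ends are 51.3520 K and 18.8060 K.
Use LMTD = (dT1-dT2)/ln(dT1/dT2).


dT1/dT2 = 2.7306
ln(dT1/dT2) = 1.0045
LMTD = 32.5460 / 1.0045 = 32.3993 K

32.3993 K


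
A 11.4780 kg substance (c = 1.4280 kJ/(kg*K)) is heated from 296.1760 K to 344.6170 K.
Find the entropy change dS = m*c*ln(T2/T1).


T2/T1 = 1.1636
ln(T2/T1) = 0.1515
dS = 11.4780 * 1.4280 * 0.1515 = 2.4828 kJ/K

2.4828 kJ/K


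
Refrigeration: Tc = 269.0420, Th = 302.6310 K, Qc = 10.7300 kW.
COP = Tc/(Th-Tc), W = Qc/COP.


COP = 269.0420 / 33.5890 = 8.0098
W = 10.7300 / 8.0098 = 1.3396 kW

COP = 8.0098, W = 1.3396 kW


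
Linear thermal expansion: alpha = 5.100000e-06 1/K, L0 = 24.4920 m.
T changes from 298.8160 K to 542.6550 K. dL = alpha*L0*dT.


dT = 243.8390 K
dL = 5.100000e-06 * 24.4920 * 243.8390 = 0.030458 m
L_final = 24.522458 m

dL = 0.030458 m


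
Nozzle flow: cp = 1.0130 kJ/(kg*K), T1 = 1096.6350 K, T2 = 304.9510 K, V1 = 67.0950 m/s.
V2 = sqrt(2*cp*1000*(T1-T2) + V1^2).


dT = 791.6840 K
2*cp*1000*dT = 1603951.7840
V1^2 = 4501.7390
V2 = sqrt(1608453.5230) = 1268.2482 m/s

1268.2482 m/s


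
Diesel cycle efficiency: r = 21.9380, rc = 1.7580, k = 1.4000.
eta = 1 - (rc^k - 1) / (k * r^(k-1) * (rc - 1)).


r^(k-1) = 3.4394
rc^k = 2.2031
eta = 0.6704 = 67.0382%

67.0382%


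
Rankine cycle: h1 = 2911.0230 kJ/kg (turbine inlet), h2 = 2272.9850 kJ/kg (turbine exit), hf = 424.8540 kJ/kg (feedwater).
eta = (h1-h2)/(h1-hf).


W = 638.0380 kJ/kg
Q_in = 2486.1690 kJ/kg
eta = 0.2566 = 25.6635%

eta = 25.6635%


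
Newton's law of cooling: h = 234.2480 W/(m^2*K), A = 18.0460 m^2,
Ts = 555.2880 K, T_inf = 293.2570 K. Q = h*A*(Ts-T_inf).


dT = 262.0310 K
Q = 234.2480 * 18.0460 * 262.0310 = 1107667.7693 W

1107667.7693 W


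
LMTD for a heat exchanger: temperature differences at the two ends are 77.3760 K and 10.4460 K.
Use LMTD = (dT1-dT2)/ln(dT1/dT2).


dT1/dT2 = 7.4072
ln(dT1/dT2) = 2.0025
LMTD = 66.9300 / 2.0025 = 33.4239 K

33.4239 K


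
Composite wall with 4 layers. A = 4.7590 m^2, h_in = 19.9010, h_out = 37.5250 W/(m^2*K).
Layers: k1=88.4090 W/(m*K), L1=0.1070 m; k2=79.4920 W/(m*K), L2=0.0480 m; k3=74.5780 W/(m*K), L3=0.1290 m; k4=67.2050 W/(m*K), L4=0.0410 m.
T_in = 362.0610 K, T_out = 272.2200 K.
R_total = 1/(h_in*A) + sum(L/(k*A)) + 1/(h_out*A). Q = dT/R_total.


R_conv_in = 1/(19.9010*4.7590) = 0.0106
R_1 = 0.1070/(88.4090*4.7590) = 0.0003
R_2 = 0.0480/(79.4920*4.7590) = 0.0001
R_3 = 0.1290/(74.5780*4.7590) = 0.0004
R_4 = 0.0410/(67.2050*4.7590) = 0.0001
R_conv_out = 1/(37.5250*4.7590) = 0.0056
R_total = 0.0170 K/W
Q = 89.8410 / 0.0170 = 5275.0784 W

R_total = 0.0170 K/W, Q = 5275.0784 W


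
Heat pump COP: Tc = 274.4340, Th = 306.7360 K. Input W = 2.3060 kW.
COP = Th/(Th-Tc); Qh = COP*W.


COP = 306.7360 / 32.3020 = 9.4959
Qh = 9.4959 * 2.3060 = 21.8975 kW

COP = 9.4959, Qh = 21.8975 kW


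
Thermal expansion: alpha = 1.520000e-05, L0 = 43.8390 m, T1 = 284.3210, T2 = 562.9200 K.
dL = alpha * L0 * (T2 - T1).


dT = 278.5990 K
dL = 1.520000e-05 * 43.8390 * 278.5990 = 0.185645 m
L_final = 44.024645 m

dL = 0.185645 m


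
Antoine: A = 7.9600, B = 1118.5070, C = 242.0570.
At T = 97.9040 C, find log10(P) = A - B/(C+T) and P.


C+T = 339.9610
B/(C+T) = 3.2901
log10(P) = 7.9600 - 3.2901 = 4.6699
P = 10^4.6699 = 46762.3292 mmHg

46762.3292 mmHg


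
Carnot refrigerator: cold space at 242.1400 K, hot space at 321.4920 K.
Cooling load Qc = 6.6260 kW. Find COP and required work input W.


COP = 242.1400 / 79.3520 = 3.0515
W = 6.6260 / 3.0515 = 2.1714 kW

COP = 3.0515, W = 2.1714 kW


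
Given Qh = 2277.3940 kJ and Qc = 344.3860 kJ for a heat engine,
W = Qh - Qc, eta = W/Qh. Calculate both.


W = 2277.3940 - 344.3860 = 1933.0080 kJ
eta = 1933.0080 / 2277.3940 = 0.8488 = 84.8781%

W = 1933.0080 kJ, eta = 84.8781%


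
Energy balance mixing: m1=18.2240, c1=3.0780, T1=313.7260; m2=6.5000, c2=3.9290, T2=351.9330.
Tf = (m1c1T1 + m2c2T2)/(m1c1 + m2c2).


num = 26585.8215
den = 81.6320
Tf = 325.6790 K

325.6790 K


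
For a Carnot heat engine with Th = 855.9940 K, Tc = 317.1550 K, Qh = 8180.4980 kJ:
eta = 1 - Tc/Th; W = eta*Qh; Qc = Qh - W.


eta = 1 - 317.1550/855.9940 = 0.6295
W = 0.6295 * 8180.4980 = 5149.5353 kJ
Qc = 8180.4980 - 5149.5353 = 3030.9627 kJ

eta = 62.9489%, W = 5149.5353 kJ, Qc = 3030.9627 kJ
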